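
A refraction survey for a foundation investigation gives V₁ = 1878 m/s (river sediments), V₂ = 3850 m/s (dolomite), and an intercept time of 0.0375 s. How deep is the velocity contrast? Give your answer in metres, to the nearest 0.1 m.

h = tᵢ·V₁·V₂ / (2·√(V₂²−V₁²)).
√(V₂²−V₁²) = √(3850² − 1878²) = 3360.9 m/s.
h = 0.0375 s × 1878 × 3850 / (2 × 3360.9) = 40.34 m.

40.3 m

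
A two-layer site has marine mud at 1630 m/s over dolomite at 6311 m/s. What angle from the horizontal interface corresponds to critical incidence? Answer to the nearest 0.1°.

At critical incidence the refracted ray runs along the interface (θ₂ = 90°), so sin θ_c = V₁/V₂.
θ_c = arcsin(1630/6311) = arcsin 0.2583 = 14.97°.
Measured from the interface: 90° − 14.97° = 75.03°.

75.0°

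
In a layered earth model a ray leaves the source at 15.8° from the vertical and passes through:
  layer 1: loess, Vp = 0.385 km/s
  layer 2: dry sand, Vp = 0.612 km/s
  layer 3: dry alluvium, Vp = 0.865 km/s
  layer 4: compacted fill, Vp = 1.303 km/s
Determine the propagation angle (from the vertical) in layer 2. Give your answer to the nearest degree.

26°

Ray parameter p = sin 15.8° / 0.385 = 7.0722e-01 s/km.
sin θ_2 = p·V_2 = 7.0722e-01 × 0.612 = 0.4328.
θ_2 = 25.65° from the vertical.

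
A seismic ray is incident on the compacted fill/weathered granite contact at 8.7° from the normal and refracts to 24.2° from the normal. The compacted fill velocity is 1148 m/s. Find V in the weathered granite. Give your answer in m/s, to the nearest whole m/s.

sin 8.7° = 0.1513; sin 24.2° = 0.4099.
V₂ = V₁·(sin θ₂/sin θ₁) = 1148·(0.4099/0.1513) = 3111.13 m/s.

3111 m/s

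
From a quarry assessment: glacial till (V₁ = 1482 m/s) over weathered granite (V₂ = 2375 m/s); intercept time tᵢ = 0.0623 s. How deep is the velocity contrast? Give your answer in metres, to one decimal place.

59.1 m

θ_c = arcsin(1482/2375) = 38.61°; cos θ_c = 0.7814.
tᵢ = 2h cos θ_c/V₁ ⇒ h = tᵢ·V₁/(2 cos θ_c) = 0.0623·1482/(2·0.7814) = 59.08 m.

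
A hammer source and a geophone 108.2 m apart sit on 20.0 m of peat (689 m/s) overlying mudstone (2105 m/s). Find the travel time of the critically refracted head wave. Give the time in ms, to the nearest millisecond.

106 ms

θ_c = arcsin(V₁/V₂) = arcsin(689/2105) = 19.11°, cos θ_c = 0.9449.
Intercept time tᵢ = 2h cos θ_c / V₁ = 2·20.0·0.9449/689 = 0.05486 s.
t = x/V₂ + tᵢ = 108.2/2105 + 0.05486 = 0.10626 s.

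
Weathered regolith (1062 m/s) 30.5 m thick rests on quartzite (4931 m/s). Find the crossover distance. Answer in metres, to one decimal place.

75.9 m

x_cross = 2h·√((V₂+V₁)/(V₂−V₁)).
(V₂+V₁)/(V₂−V₁) = (4931+1062)/(4931−1062) = 1.5490; √ = 1.2446.
x_cross = 2·30.5·1.2446 = 75.92 m.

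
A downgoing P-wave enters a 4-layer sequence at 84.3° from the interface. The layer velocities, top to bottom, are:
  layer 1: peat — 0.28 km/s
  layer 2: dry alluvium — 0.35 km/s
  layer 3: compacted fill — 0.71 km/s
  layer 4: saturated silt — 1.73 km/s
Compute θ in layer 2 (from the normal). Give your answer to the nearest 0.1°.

From the normal: θ₁ = 90° − 84.3° = 5.7°.
Ray parameter p = sin 5.7° / 0.28 = 3.5471e-01 s/km.
sin θ_2 = p·V_2 = 3.5471e-01 × 0.35 = 0.1241.
θ_2 = 7.13° from the vertical.

7.1°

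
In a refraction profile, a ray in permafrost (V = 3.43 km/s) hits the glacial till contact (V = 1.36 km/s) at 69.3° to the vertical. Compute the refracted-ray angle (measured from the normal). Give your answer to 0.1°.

21.8°

Snell's law: sin θ₂ = (V₂/V₁)·sin θ₁ = (1.36/3.43)·sin 69.3° = 0.3709.
θ₂ = arcsin 0.3709 = 21.77° from the normal.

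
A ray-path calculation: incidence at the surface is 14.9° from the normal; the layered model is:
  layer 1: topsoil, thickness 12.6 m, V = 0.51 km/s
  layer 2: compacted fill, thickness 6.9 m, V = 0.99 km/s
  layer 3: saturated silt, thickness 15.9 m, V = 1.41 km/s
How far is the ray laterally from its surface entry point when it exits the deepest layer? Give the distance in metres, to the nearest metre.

23 m

p = sin θ₁/V₁ = sin 14.9°/0.51 = 5.0418e-01 s/km is conserved through the stack.
Layer 1: θ = 14.90°; offset = 12.6·tan 14.90° = 3.353 m.
Layer 2: sin θ = p·0.99 = 0.4991 → θ = 29.94°; offset = 6.9·tan 29.94° = 3.975 m.
Layer 3: sin θ = p·1.41 = 0.7109 → θ = 45.31°; offset = 15.9·tan 45.31° = 16.072 m.
Total horizontal offset = 23.399 m.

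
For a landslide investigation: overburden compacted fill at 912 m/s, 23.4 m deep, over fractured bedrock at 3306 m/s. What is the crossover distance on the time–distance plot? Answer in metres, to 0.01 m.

62.12 m

x_cross = 2h·√((V₂+V₁)/(V₂−V₁)).
(V₂+V₁)/(V₂−V₁) = (3306+912)/(3306−912) = 1.7619; √ = 1.3274.
x_cross = 2·23.4·1.3274 = 62.12 m.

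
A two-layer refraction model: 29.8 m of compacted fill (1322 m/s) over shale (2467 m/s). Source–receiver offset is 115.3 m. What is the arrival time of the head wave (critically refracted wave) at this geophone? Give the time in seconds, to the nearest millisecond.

θ_c = arcsin(V₁/V₂) = arcsin(1322/2467) = 32.40°, cos θ_c = 0.8443.
Intercept time tᵢ = 2h cos θ_c / V₁ = 2·29.8·0.8443/1322 = 0.03806 s.
t = x/V₂ + tᵢ = 115.3/2467 + 0.03806 = 0.08480 s.

0.085 s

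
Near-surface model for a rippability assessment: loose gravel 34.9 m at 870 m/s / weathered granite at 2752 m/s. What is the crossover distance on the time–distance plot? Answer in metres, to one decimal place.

x_cross = 2h·√((V₂+V₁)/(V₂−V₁)).
(V₂+V₁)/(V₂−V₁) = (2752+870)/(2752−870) = 1.9245; √ = 1.3873.
x_cross = 2·34.9·1.3873 = 96.83 m.

96.8 m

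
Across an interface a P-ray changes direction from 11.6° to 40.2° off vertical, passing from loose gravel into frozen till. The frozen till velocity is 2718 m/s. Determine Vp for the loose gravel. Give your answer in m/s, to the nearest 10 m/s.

850 m/s

Snell's law: sin 11.6°/V₁ = sin 40.2°/V₂.
V₁ = V₂·sin 11.6°/sin 40.2° = 2718 × 0.3115 = 846.73 m/s.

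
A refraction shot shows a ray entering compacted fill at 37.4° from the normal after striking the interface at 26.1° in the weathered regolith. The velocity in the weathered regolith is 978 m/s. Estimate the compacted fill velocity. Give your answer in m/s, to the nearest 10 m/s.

1350 m/s

sin 26.1° = 0.4399; sin 37.4° = 0.6074.
V₂ = V₁·(sin θ₂/sin θ₁) = 978·(0.6074/0.4399) = 1350.22 m/s.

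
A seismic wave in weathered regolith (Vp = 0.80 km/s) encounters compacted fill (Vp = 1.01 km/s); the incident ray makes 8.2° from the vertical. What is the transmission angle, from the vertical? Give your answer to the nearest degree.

sin θ₁/V₁ = sin θ₂/V₂ ⇒ sin θ₂ = 1.01·sin 8.2°/0.80 = 1.01·0.1426/0.80 = 0.1801.
θ₂ = sin⁻¹(0.1801) = 10.37° (from vertical).

10°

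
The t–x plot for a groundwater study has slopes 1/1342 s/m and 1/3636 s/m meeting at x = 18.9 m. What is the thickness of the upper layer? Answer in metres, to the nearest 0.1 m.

6.4 m

x_cross = 2h·√((V₂+V₁)/(V₂−V₁)) → h = x_cross / (2·√((V₂+V₁)/(V₂−V₁))).
√((V₂+V₁)/(V₂−V₁)) = √((3636+1342)/(3636−1342)) = 1.4731.
h = 18.9 / (2·1.4731) = 6.42 m.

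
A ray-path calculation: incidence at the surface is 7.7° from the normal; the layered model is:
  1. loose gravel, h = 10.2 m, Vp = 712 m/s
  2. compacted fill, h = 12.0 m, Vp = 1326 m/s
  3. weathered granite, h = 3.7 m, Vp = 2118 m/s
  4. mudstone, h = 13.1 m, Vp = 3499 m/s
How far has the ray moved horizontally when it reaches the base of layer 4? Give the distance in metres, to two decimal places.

17.54 m

p = sin θ₁/V₁ = sin 7.7°/712 = 1.8818e-04 s/m is conserved through the stack.
Layer 1: θ = 7.70°; offset = 10.2·tan 7.70° = 1.3791 m.
Layer 2: sin θ = p·1326 = 0.2495 → θ = 14.45°; offset = 12.0·tan 14.45° = 3.0922 m.
Layer 3: sin θ = p·2118 = 0.3986 → θ = 23.49°; offset = 3.7·tan 23.49° = 1.6080 m.
Layer 4: sin θ = p·3499 = 0.6585 → θ = 41.18°; offset = 13.1·tan 41.18° = 11.4609 m.
Summing the layer offsets gives 17.5401 m.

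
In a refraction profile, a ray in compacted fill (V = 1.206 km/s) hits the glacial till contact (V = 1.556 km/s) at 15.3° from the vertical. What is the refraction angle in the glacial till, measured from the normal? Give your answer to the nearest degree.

20°

Snell's law: sin θ₂ = (V₂/V₁)·sin θ₁ = (1.556/1.206)·sin 15.3° = 0.3405.
θ₂ = arcsin 0.3405 = 19.90° from the normal.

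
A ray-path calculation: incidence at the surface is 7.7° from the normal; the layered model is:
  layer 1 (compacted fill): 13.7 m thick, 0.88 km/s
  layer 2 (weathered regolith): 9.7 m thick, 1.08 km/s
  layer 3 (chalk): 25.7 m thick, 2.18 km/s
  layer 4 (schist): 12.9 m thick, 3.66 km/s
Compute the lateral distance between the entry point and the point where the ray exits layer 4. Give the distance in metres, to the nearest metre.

p = sin θ₁/V₁ = sin 7.7°/0.88 = 1.5226e-01 s/km is conserved through the stack.
Layer 1: θ = 7.70°; offset = 13.7·tan 7.70° = 1.852 m.
Layer 2: sin θ = p·1.08 = 0.1644 → θ = 9.46°; offset = 9.7·tan 9.46° = 1.617 m.
Layer 3: sin θ = p·2.18 = 0.3319 → θ = 19.39°; offset = 25.7·tan 19.39° = 9.043 m.
Layer 4: sin θ = p·3.66 = 0.5573 → θ = 33.87°; offset = 12.9·tan 33.87° = 8.658 m.
Total horizontal offset = 21.170 m.

21 m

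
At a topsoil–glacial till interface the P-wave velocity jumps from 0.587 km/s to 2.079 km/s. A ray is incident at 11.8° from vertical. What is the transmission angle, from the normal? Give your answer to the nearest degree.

sin θ₁/V₁ = sin θ₂/V₂ ⇒ sin θ₂ = 2.079·sin 11.8°/0.587 = 2.079·0.2045/0.587 = 0.7243.
θ₂ = sin⁻¹(0.7243) = 46.41° (from vertical).

46°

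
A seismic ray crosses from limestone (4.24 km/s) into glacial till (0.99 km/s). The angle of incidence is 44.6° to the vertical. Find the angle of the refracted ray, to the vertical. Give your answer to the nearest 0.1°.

9.4°

sin θ₁/V₁ = sin θ₂/V₂ ⇒ sin θ₂ = 0.99·sin 44.6°/4.24 = 0.99·0.7022/4.24 = 0.1639.
θ₂ = sin⁻¹(0.1639) = 9.44° (from vertical).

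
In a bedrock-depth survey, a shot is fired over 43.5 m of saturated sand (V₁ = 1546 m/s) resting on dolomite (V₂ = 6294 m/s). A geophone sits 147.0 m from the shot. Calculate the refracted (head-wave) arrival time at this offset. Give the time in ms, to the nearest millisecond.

78 ms

θ_c = arcsin(V₁/V₂) = arcsin(1546/6294) = 14.22°, cos θ_c = 0.9694.
Intercept time tᵢ = 2h cos θ_c / V₁ = 2·43.5·0.9694/1546 = 0.05455 s.
t = x/V₂ + tᵢ = 147.0/6294 + 0.05455 = 0.07791 s.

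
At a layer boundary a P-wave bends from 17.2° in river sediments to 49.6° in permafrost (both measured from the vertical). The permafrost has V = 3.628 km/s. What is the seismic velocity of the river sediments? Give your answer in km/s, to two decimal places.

sin 17.2° = 0.2957; sin 49.6° = 0.7615.
V₁ = V₂·(sin θ₁/sin θ₂) = 3.628·(0.2957/0.7615) = 1.41 km/s.

1.41 km/s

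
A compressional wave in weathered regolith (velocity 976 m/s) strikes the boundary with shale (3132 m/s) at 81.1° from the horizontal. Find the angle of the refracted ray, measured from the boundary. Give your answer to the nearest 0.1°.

Angle from the normal: 90° − 81.1° = 8.9°.
Snell's law: sin θ₂ = (V₂/V₁)·sin θ₁ = (3132/976)·sin 8.9° = 0.4965.
θ₂ = sin⁻¹(0.4965) = 29.77° (from vertical).
From the interface: 90° − 29.77° = 60.23°.

60.2°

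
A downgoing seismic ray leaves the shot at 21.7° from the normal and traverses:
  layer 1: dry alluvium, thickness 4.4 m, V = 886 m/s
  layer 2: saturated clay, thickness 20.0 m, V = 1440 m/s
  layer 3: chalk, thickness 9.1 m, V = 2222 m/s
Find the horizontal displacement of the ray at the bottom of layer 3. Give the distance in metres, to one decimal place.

39.3 m

Apply Snell's law at each interface; in layer i the horizontal offset is hᵢ·tan θᵢ.
Layer 1: θ = 21.70°; offset = 4.4·tan 21.70° = 1.751 m.
Layer 2: sin θ = 1440·sin 21.7°/886 = 0.6009, θ = 36.94°; offset = 20.0·tan 36.94° = 15.037 m.
Layer 3: sin θ = 2222·sin 21.7°/886 = 0.9273, θ = 68.02°; offset = 9.1·tan 68.02° = 22.541 m.
Total horizontal offset = 39.329 m.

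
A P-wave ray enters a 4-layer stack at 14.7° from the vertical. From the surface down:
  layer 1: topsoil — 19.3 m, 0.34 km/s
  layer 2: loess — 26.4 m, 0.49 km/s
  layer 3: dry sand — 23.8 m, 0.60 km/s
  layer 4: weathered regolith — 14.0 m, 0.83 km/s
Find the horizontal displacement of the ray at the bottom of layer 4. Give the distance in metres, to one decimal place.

Apply Snell's law at each interface; in layer i the horizontal offset is hᵢ·tan θᵢ.
Layer 1: θ = 14.70°; offset = 19.3·tan 14.70° = 5.063 m.
Layer 2: sin θ = 0.49·sin 14.7°/0.34 = 0.3657, θ = 21.45°; offset = 26.4·tan 21.45° = 10.373 m.
Layer 3: sin θ = 0.60·sin 14.7°/0.34 = 0.4478, θ = 26.60°; offset = 23.8·tan 26.60° = 11.920 m.
Layer 4: sin θ = 0.83·sin 14.7°/0.34 = 0.6195, θ = 38.28°; offset = 14.0·tan 38.28° = 11.048 m.
Σ offsets = 38.404 m.

38.4 m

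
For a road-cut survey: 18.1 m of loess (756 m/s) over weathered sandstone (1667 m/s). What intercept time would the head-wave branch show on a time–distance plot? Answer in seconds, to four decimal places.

0.0427 s

tᵢ = 2h·√(V₂²−V₁²)/(V₁V₂).
√(V₂²−V₁²) = √(1667²−756²) = 1485.7 m/s.
tᵢ = 2·18.1·1485.7/(756·1667) = 0.04268 s.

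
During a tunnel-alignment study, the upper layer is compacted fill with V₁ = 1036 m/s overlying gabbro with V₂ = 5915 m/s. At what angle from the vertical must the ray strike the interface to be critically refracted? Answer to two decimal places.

10.09°

At critical incidence the refracted ray runs along the interface (θ₂ = 90°), so sin θ_c = V₁/V₂.
θ_c = arcsin(1036/5915) = arcsin 0.1751 = 10.09°.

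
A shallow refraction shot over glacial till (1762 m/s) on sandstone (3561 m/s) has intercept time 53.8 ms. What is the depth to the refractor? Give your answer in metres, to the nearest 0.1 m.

h = tᵢ·V₁·V₂ / (2·√(V₂²−V₁²)).
√(V₂²−V₁²) = √(3561² − 1762²) = 3094.5 m/s.
h = 0.0538 s × 1762 × 3561 / (2 × 3094.5) = 54.54 m.

54.5 m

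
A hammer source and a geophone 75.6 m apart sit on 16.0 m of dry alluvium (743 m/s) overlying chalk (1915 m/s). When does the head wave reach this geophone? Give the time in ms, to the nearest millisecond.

θ_c = arcsin(V₁/V₂) = arcsin(743/1915) = 22.83°, cos θ_c = 0.9217.
Intercept time tᵢ = 2h cos θ_c / V₁ = 2·16.0·0.9217/743 = 0.03969 s.
t = x/V₂ + tᵢ = 75.6/1915 + 0.03969 = 0.07917 s.

79 ms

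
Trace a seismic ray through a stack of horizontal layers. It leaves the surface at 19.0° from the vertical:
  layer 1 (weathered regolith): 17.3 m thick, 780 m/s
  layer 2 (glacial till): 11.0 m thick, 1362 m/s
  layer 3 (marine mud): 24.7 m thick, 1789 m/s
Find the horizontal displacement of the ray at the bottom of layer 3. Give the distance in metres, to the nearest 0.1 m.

p = sin θ₁/V₁ = sin 19.0°/780 = 4.1740e-04 s/m is conserved through the stack.
Layer 1: θ = 19.00°; offset = 17.3·tan 19.00° = 5.957 m.
Layer 2: sin θ = p·1362 = 0.5685 → θ = 34.65°; offset = 11.0·tan 34.65° = 7.601 m.
Layer 3: sin θ = p·1789 = 0.7467 → θ = 48.31°; offset = 24.7·tan 48.31° = 27.730 m.
Total horizontal offset = 41.288 m.

41.3 m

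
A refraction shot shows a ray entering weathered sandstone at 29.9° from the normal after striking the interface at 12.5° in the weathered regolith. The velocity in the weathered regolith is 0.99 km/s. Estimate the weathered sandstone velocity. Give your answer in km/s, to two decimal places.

sin 12.5° = 0.2164; sin 29.9° = 0.4985.
V₂ = V₁·(sin θ₂/sin θ₁) = 0.99·(0.4985/0.2164) = 2.28 km/s.

2.28 km/s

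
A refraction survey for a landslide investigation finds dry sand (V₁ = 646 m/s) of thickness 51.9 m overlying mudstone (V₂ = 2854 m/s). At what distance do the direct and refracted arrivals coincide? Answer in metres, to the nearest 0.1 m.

130.7 m

x_cross = 2h·√((V₂+V₁)/(V₂−V₁)).
(V₂+V₁)/(V₂−V₁) = (2854+646)/(2854−646) = 1.5851; √ = 1.2590.
x_cross = 2·51.9·1.2590 = 130.69 m.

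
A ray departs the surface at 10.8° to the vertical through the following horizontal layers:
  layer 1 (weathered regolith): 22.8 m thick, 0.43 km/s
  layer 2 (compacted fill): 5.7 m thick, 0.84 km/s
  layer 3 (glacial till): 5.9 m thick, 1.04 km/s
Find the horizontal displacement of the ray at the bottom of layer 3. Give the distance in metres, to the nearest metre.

Apply Snell's law at each interface; in layer i the horizontal offset is hᵢ·tan θᵢ.
Layer 1: θ = 10.80°; offset = 22.8·tan 10.80° = 4.349 m.
Layer 2: sin θ = 0.84·sin 10.8°/0.43 = 0.3660, θ = 21.47°; offset = 5.7·tan 21.47° = 2.242 m.
Layer 3: sin θ = 1.04·sin 10.8°/0.43 = 0.4532, θ = 26.95°; offset = 5.9·tan 26.95° = 3.000 m.
Σ offsets = 9.591 m.

10 m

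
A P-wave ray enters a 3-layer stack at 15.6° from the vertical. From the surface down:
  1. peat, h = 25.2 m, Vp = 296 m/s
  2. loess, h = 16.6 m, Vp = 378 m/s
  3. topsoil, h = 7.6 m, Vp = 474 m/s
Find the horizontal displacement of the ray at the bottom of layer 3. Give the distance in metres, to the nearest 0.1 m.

16.7 m

p = sin θ₁/V₁ = sin 15.6°/296 = 9.0851e-04 s/m is conserved through the stack.
Layer 1: θ = 15.60°; offset = 25.2·tan 15.60° = 7.036 m.
Layer 2: sin θ = p·378 = 0.3434 → θ = 20.09°; offset = 16.6·tan 20.09° = 6.070 m.
Layer 3: sin θ = p·474 = 0.4306 → θ = 25.51°; offset = 7.6·tan 25.51° = 3.626 m.
Summing the layer offsets gives 16.732 m.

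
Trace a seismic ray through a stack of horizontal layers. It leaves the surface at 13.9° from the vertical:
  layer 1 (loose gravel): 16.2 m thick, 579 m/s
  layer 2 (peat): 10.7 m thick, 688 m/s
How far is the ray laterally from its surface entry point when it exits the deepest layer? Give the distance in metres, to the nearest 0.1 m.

7.2 m

Ray parameter p = sin 13.9° / 579 m/s = 4.1490e-04 s/m.
Layer 1: θ = 13.90°; offset = 16.2·tan 13.90° = 4.009 m.
Layer 2: sin θ = p·688 = 0.2855 → θ = 16.59°; offset = 10.7·tan 16.59° = 3.187 m.
Total horizontal offset = 7.196 m.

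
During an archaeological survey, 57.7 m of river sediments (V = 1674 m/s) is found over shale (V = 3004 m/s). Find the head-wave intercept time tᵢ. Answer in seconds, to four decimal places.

θ_c = arcsin(V₁/V₂) = arcsin(1674/3004) = 33.87°; cos θ_c = 0.8303.
tᵢ = 2h·cos θ_c / V₁ = 2·57.7·0.8303 / 1674 = 0.05724 s.

0.0572 s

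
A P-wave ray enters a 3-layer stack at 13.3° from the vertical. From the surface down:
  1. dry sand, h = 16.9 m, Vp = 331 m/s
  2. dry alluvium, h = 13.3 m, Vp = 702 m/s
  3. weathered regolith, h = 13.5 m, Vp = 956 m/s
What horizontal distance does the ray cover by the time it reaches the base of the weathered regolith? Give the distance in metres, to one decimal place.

23.4 m

p = sin θ₁/V₁ = sin 13.3°/331 = 6.9501e-04 s/m is conserved through the stack.
Layer 1: θ = 13.30°; offset = 16.9·tan 13.30° = 3.995 m.
Layer 2: sin θ = p·702 = 0.4879 → θ = 29.20°; offset = 13.3·tan 29.20° = 7.434 m.
Layer 3: sin θ = p·956 = 0.6644 → θ = 41.64°; offset = 13.5·tan 41.64° = 12.002 m.
Σ offsets = 23.431 m.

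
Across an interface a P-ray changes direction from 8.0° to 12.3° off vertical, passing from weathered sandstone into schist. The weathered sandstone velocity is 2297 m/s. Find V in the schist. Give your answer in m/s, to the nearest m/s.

sin 8.0° = 0.1392; sin 12.3° = 0.2130.
V₂ = V₁·(sin θ₂/sin θ₁) = 2297·(0.2130/0.1392) = 3515.99 m/s.

3516 m/s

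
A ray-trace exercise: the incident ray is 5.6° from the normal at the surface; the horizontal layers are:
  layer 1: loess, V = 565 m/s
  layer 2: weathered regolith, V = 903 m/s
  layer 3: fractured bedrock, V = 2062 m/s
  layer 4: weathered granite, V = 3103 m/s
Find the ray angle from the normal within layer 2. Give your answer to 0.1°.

Ray parameter p = sin 5.6° / 565 = 1.7271e-04 s/m.
sin θ_2 = p·V_2 = 1.7271e-04 × 903 = 0.1560.
θ_2 = 8.97° from the vertical.

9.0°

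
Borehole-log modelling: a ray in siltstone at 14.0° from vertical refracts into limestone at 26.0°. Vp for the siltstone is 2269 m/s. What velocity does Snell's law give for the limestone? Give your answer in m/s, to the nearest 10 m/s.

sin 14.0° = 0.2419; sin 26.0° = 0.4384.
V₂ = V₁·(sin θ₂/sin θ₁) = 2269·(0.4384/0.2419) = 4111.51 m/s.

4110 m/s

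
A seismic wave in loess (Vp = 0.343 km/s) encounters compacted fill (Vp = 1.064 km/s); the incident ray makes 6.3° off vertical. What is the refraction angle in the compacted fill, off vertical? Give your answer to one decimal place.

Snell's law: sin θ₂ = (V₂/V₁)·sin θ₁ = (1.064/0.343)·sin 6.3° = 0.3404.
θ₂ = arcsin 0.3404 = 19.90° from the normal.

19.9°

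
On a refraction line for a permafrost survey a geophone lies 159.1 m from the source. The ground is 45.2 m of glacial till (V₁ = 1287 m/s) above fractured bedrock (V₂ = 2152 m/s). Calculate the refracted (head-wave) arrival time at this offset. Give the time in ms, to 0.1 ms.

θ_c = arcsin(V₁/V₂) = arcsin(1287/2152) = 36.73°, cos θ_c = 0.8015.
Intercept time tᵢ = 2h cos θ_c / V₁ = 2·45.2·0.8015/1287 = 0.05630 s.
t = x/V₂ + tᵢ = 159.1/2152 + 0.05630 = 0.13023 s.

130.2 ms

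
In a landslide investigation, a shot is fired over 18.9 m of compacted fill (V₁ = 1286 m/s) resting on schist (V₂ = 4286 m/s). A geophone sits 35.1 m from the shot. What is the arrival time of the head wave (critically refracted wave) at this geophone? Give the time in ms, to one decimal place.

t = x/V₂ + 2h·√(V₂²−V₁²)/(V₁V₂).
√(V₂²−V₁²) = √(4286²−1286²) = 4088.5 m/s; delay term = 2·18.9·4088.5/(1286·4286) = 0.02804 s.
t = 35.1/4286 + 0.02804 = 0.03623 s.

36.2 ms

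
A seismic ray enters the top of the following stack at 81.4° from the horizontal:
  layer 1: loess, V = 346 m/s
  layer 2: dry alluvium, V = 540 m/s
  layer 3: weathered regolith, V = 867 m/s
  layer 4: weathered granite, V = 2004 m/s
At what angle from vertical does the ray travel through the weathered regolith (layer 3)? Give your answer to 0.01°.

From the normal: θ₁ = 90° − 81.4° = 8.6°.
Ray parameter p = sin 8.6° / 346 = 4.3218e-04 s/m.
sin θ_3 = p·V_3 = 4.3218e-04 × 867 = 0.3747.
θ_3 = arcsin 0.3747 = 22.01°.

22.01°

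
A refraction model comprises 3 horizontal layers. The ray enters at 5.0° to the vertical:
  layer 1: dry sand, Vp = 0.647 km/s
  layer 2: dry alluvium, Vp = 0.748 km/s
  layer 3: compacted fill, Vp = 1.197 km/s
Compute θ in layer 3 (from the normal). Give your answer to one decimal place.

Ray parameter p = sin 5.0° / 0.647 = 1.3471e-01 s/km.
sin θ_3 = p·V_3 = 1.3471e-01 × 1.197 = 0.1612.
θ_3 = 9.28° from the vertical.

9.3°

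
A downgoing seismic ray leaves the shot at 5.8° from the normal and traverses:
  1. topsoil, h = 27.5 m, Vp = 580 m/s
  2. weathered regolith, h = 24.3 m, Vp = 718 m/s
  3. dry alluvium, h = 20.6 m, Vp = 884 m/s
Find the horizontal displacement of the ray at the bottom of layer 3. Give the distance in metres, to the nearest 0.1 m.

9.1 m

Apply Snell's law at each interface; in layer i the horizontal offset is hᵢ·tan θᵢ.
Layer 1: θ = 5.80°; offset = 27.5·tan 5.80° = 2.793 m.
Layer 2: sin θ = 718·sin 5.8°/580 = 0.1251, θ = 7.19°; offset = 24.3·tan 7.19° = 3.064 m.
Layer 3: sin θ = 884·sin 5.8°/580 = 0.1540, θ = 8.86°; offset = 20.6·tan 8.86° = 3.211 m.
Total horizontal offset = 9.069 m.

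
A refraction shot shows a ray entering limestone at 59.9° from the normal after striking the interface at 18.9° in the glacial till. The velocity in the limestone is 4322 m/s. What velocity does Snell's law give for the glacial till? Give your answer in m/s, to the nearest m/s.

Snell's law: sin 18.9°/V₁ = sin 59.9°/V₂.
V₁ = V₂·sin 18.9°/sin 59.9° = 4322 × 0.3744 = 1618.18 m/s.

1618 m/s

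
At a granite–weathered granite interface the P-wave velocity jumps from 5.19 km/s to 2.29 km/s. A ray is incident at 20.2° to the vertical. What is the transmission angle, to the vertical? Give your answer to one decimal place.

sin θ₁/V₁ = sin θ₂/V₂ ⇒ sin θ₂ = 2.29·sin 20.2°/5.19 = 2.29·0.3453/5.19 = 0.1524.
θ₂ = arcsin 0.1524 = 8.76° from the normal.

8.8°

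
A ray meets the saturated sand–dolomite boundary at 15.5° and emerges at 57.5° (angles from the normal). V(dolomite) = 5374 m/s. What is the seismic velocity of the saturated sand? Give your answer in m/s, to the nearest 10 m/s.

sin 15.5° = 0.2672; sin 57.5° = 0.8434.
V₁ = V₂·(sin θ₁/sin θ₂) = 5374·(0.2672/0.8434) = 1702.81 m/s.

1700 m/s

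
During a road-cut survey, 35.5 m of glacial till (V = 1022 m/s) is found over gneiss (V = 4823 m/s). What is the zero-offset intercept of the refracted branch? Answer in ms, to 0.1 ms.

67.9 ms

tᵢ = 2h·√(V₂²−V₁²)/(V₁V₂).
√(V₂²−V₁²) = √(4823²−1022²) = 4713.5 m/s.
tᵢ = 2·35.5·4713.5/(1022·4823) = 0.06789 s.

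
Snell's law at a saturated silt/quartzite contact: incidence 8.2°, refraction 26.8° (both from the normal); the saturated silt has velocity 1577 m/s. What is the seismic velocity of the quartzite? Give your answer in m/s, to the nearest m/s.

4985 m/s

sin 8.2° = 0.1426; sin 26.8° = 0.4509.
V₂ = V₁·(sin θ₂/sin θ₁) = 1577·(0.4509/0.1426) = 4985.20 m/s.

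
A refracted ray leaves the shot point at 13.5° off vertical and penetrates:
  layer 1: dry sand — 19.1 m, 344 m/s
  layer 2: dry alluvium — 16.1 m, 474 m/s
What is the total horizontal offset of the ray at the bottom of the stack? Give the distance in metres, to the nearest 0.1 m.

p = sin θ₁/V₁ = sin 13.5°/344 = 6.7862e-04 s/m is conserved through the stack.
Layer 1: θ = 13.50°; offset = 19.1·tan 13.50° = 4.586 m.
Layer 2: sin θ = p·474 = 0.3217 → θ = 18.76°; offset = 16.1·tan 18.76° = 5.470 m.
Summing the layer offsets gives 10.055 m.

10.1 m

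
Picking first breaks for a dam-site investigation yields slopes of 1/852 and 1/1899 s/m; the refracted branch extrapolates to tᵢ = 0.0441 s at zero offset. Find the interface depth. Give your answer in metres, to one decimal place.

θ_c = arcsin(852/1899) = 26.66°; cos θ_c = 0.8937.
tᵢ = 2h cos θ_c/V₁ ⇒ h = tᵢ·V₁/(2 cos θ_c) = 0.0441·852/(2·0.8937) = 21.02 m.

21.0 m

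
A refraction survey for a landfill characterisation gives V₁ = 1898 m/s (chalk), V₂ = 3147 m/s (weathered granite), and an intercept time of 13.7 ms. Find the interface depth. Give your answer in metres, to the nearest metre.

θ_c = arcsin(1898/3147) = 37.09°; cos θ_c = 0.7977.
tᵢ = 2h cos θ_c/V₁ ⇒ h = tᵢ·V₁/(2 cos θ_c) = 0.0137·1898/(2·0.7977) = 16.30 m.

16 m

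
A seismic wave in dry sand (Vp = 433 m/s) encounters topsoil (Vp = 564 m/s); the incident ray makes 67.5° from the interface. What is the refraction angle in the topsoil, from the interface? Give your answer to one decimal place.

Convert to the normal: θ₁ = 90° − 67.5° = 22.5°.
Snell's law: sin θ₂ = (V₂/V₁)·sin θ₁ = (564/433)·sin 22.5° = 0.4985.
θ₂ = arcsin 0.4985 = 29.90° from the normal.
From the interface: 90° − 29.90° = 60.10°.

60.1°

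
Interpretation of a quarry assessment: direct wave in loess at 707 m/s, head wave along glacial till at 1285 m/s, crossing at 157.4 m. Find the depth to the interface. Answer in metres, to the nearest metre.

h = (x_cross/2)·√((V₂−V₁)/(V₂+V₁)).
(V₂−V₁)/(V₂+V₁) = (1285−707)/(1285+707) = 0.2902; √ = 0.5387.
h = (157.4/2)·0.5387 = 42.39 m.

42 m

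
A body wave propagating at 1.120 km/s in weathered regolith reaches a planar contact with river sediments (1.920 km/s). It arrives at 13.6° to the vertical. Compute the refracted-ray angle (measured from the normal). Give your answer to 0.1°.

sin θ₁/V₁ = sin θ₂/V₂ ⇒ sin θ₂ = 1.920·sin 13.6°/1.120 = 1.920·0.2351/1.120 = 0.4031.
θ₂ = sin⁻¹(0.4031) = 23.77° (from vertical).

23.8°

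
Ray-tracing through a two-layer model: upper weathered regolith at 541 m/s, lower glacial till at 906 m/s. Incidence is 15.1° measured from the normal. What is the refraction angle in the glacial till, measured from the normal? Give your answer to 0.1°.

25.9°

sin θ₁/V₁ = sin θ₂/V₂ ⇒ sin θ₂ = 906·sin 15.1°/541 = 906·0.2605/541 = 0.4363.
θ₂ = arcsin 0.4363 = 25.87° from the normal.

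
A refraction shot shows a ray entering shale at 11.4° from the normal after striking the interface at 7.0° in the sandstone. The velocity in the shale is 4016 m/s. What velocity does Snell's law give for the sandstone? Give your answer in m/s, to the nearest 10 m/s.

2480 m/s

sin 7.0° = 0.1219; sin 11.4° = 0.1977.
V₁ = V₂·(sin θ₁/sin θ₂) = 4016·(0.1219/0.1977) = 2476.14 m/s.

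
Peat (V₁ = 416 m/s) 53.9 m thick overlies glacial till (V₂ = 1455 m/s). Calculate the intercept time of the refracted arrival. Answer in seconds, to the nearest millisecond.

0.248 s

tᵢ = 2h·√(V₂²−V₁²)/(V₁V₂).
√(V₂²−V₁²) = √(1455²−416²) = 1394.3 m/s.
tᵢ = 2·53.9·1394.3/(416·1455) = 0.24832 s.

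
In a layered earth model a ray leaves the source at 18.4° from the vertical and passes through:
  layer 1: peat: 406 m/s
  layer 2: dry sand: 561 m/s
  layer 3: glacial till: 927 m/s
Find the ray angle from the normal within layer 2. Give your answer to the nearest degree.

26°

Ray parameter p = sin 18.4° / 406 = 7.7746e-04 s/m.
sin θ_2 = p·V_2 = 7.7746e-04 × 561 = 0.4362.
θ_2 = arcsin 0.4362 = 25.86°.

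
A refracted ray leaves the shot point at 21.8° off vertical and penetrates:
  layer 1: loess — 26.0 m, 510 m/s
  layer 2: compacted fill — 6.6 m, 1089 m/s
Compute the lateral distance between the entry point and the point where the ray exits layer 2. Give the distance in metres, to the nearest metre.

p = sin θ₁/V₁ = sin 21.8°/510 = 7.2817e-04 s/m is conserved through the stack.
Layer 1: θ = 21.80°; offset = 26.0·tan 21.80° = 10.399 m.
Layer 2: sin θ = p·1089 = 0.7930 → θ = 52.46°; offset = 6.6·tan 52.46° = 8.590 m.
Σ offsets = 18.990 m.

19 m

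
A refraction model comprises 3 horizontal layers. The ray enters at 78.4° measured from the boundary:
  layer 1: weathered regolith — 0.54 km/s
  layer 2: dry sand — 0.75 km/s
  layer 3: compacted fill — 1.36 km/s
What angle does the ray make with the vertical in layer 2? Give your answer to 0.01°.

From the normal: θ₁ = 90° − 78.4° = 11.6°.
Ray parameter p = sin 11.6° / 0.54 = 3.7237e-01 s/km.
sin θ_2 = p·V_2 = 3.7237e-01 × 0.75 = 0.2793.
θ_2 = arcsin 0.2793 = 16.22°.

16.22°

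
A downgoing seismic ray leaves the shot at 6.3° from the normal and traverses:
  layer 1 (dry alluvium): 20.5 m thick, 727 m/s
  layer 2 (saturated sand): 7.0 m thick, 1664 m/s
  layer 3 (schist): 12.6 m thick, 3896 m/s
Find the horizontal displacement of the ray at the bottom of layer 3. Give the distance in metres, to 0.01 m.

p = sin θ₁/V₁ = sin 6.3°/727 = 1.5094e-04 s/m is conserved through the stack.
Layer 1: θ = 6.30°; offset = 20.5·tan 6.30° = 2.2632 m.
Layer 2: sin θ = p·1664 = 0.2512 → θ = 14.55°; offset = 7.0·tan 14.55° = 1.8164 m.
Layer 3: sin θ = p·3896 = 0.5881 → θ = 36.02°; offset = 12.6·tan 36.02° = 9.1611 m.
Σ offsets = 13.2408 m.

13.24 m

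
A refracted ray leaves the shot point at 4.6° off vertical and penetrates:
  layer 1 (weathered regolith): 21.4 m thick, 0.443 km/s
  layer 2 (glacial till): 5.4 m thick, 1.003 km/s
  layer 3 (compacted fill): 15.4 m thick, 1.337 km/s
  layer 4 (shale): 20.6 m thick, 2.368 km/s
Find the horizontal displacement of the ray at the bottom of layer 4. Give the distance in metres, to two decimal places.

16.34 m

p = sin θ₁/V₁ = sin 4.6°/0.443 = 1.8104e-01 s/km is conserved through the stack.
Layer 1: θ = 4.60°; offset = 21.4·tan 4.60° = 1.7218 m.
Layer 2: sin θ = p·1.003 = 0.1816 → θ = 10.46°; offset = 5.4·tan 10.46° = 0.9971 m.
Layer 3: sin θ = p·1.337 = 0.2420 → θ = 14.01°; offset = 15.4·tan 14.01° = 3.8417 m.
Layer 4: sin θ = p·2.368 = 0.4287 → θ = 25.38°; offset = 20.6·tan 25.38° = 9.7748 m.
Σ offsets = 16.3355 m.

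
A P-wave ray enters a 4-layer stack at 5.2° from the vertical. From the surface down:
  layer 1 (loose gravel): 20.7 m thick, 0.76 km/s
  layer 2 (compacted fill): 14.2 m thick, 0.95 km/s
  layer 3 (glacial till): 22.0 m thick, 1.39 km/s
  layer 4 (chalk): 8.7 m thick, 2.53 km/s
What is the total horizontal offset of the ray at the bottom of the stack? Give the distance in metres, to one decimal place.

Ray parameter p = sin 5.2° / 0.76 km/s = 1.1925e-01 s/km.
Layer 1: θ = 5.20°; offset = 20.7·tan 5.20° = 1.884 m.
Layer 2: sin θ = p·0.95 = 0.1133 → θ = 6.51°; offset = 14.2·tan 6.51° = 1.619 m.
Layer 3: sin θ = p·1.39 = 0.1658 → θ = 9.54°; offset = 22.0·tan 9.54° = 3.698 m.
Layer 4: sin θ = p·2.53 = 0.3017 → θ = 17.56°; offset = 8.7·tan 17.56° = 2.753 m.
Summing the layer offsets gives 9.954 m.

10.0 m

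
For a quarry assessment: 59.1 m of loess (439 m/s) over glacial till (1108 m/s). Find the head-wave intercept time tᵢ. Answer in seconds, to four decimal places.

θ_c = arcsin(V₁/V₂) = arcsin(439/1108) = 23.34°; cos θ_c = 0.9182.
tᵢ = 2h·cos θ_c / V₁ = 2·59.1·0.9182 / 439 = 0.24721 s.

0.2472 s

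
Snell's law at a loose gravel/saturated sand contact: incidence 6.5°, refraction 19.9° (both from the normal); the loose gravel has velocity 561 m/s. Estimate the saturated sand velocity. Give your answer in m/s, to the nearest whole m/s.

1687 m/s

sin 6.5° = 0.1132; sin 19.9° = 0.3404.
V₂ = V₁·(sin θ₂/sin θ₁) = 561·(0.3404/0.1132) = 1686.82 m/s.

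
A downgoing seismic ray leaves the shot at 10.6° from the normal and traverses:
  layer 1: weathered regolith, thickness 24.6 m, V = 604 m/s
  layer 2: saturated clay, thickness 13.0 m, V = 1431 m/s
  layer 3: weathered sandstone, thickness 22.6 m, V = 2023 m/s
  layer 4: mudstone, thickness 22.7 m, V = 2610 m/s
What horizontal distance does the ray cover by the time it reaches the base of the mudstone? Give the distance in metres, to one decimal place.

58.3 m

Ray parameter p = sin 10.6° / 604 m/s = 3.0456e-04 s/m.
Layer 1: θ = 10.60°; offset = 24.6·tan 10.60° = 4.604 m.
Layer 2: sin θ = p·1431 = 0.4358 → θ = 25.84°; offset = 13.0·tan 25.84° = 6.295 m.
Layer 3: sin θ = p·2023 = 0.6161 → θ = 38.03°; offset = 22.6·tan 38.03° = 17.678 m.
Layer 4: sin θ = p·2610 = 0.7949 → θ = 52.64°; offset = 22.7·tan 52.64° = 29.739 m.
Total horizontal offset = 58.315 m.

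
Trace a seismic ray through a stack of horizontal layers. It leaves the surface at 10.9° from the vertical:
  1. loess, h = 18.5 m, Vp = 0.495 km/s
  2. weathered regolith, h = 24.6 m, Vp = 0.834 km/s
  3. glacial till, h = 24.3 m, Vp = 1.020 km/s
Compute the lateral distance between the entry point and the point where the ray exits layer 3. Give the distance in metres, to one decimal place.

22.1 m

Ray parameter p = sin 10.9° / 0.495 km/s = 3.8201e-01 s/km.
Layer 1: θ = 10.90°; offset = 18.5·tan 10.90° = 3.563 m.
Layer 2: sin θ = p·0.834 = 0.3186 → θ = 18.58°; offset = 24.6·tan 18.58° = 8.268 m.
Layer 3: sin θ = p·1.020 = 0.3897 → θ = 22.93°; offset = 24.3·tan 22.93° = 10.281 m.
Summing the layer offsets gives 22.112 m.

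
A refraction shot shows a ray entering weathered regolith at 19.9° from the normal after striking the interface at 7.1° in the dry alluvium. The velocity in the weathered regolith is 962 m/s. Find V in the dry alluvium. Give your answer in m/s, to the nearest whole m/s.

349 m/s

sin 7.1° = 0.1236; sin 19.9° = 0.3404.
V₁ = V₂·(sin θ₁/sin θ₂) = 962·(0.1236/0.3404) = 349.33 m/s.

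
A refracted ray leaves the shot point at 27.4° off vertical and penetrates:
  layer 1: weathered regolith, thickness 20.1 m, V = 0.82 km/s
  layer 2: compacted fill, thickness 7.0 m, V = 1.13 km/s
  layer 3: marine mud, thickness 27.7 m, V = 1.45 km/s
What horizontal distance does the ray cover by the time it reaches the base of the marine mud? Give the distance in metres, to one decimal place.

54.9 m

Apply Snell's law at each interface; in layer i the horizontal offset is hᵢ·tan θᵢ.
Layer 1: θ = 27.40°; offset = 20.1·tan 27.40° = 10.419 m.
Layer 2: sin θ = 1.13·sin 27.4°/0.82 = 0.6342, θ = 39.36°; offset = 7.0·tan 39.36° = 5.741 m.
Layer 3: sin θ = 1.45·sin 27.4°/0.82 = 0.8138, θ = 54.47°; offset = 27.7·tan 54.47° = 38.785 m.
Total horizontal offset = 54.945 m.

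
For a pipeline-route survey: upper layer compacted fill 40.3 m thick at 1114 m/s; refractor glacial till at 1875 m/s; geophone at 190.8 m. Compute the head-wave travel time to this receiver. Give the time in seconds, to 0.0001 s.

θ_c = arcsin(V₁/V₂) = arcsin(1114/1875) = 36.45°, cos θ_c = 0.8044.
Intercept time tᵢ = 2h cos θ_c / V₁ = 2·40.3·0.8044/1114 = 0.05820 s.
t = x/V₂ + tᵢ = 190.8/1875 + 0.05820 = 0.15996 s.

0.1600 s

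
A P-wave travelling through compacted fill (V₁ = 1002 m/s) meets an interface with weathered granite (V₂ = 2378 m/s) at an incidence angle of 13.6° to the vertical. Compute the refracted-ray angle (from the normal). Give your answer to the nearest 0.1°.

33.9°

Snell's law: sin θ₂ = (V₂/V₁)·sin θ₁ = (2378/1002)·sin 13.6° = 0.5581.
θ₂ = arcsin 0.5581 = 33.92° from the normal.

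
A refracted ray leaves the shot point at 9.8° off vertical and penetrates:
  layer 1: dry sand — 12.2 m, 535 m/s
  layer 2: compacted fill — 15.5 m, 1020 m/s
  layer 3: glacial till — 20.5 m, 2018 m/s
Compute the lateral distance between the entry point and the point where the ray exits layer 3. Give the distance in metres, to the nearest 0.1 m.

Ray parameter p = sin 9.8° / 535 m/s = 3.1815e-04 s/m.
Layer 1: θ = 9.80°; offset = 12.2·tan 9.80° = 2.107 m.
Layer 2: sin θ = p·1020 = 0.3245 → θ = 18.94°; offset = 15.5·tan 18.94° = 5.318 m.
Layer 3: sin θ = p·2018 = 0.6420 → θ = 39.94°; offset = 20.5·tan 39.94° = 17.167 m.
Summing the layer offsets gives 24.592 m.

24.6 m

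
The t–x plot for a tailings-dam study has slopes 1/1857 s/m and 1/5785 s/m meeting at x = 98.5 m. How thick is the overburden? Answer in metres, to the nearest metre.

35 m

h = (x_cross/2)·√((V₂−V₁)/(V₂+V₁)).
(V₂−V₁)/(V₂+V₁) = (5785−1857)/(5785+1857) = 0.5140; √ = 0.7169.
h = (98.5/2)·0.7169 = 35.31 m.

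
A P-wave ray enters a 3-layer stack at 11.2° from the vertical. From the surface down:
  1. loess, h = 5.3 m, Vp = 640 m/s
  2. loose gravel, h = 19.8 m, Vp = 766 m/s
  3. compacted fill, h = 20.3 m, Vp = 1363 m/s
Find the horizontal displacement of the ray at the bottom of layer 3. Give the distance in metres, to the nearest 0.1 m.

p = sin θ₁/V₁ = sin 11.2°/640 = 3.0349e-04 s/m is conserved through the stack.
Layer 1: θ = 11.20°; offset = 5.3·tan 11.20° = 1.049 m.
Layer 2: sin θ = p·766 = 0.2325 → θ = 13.44°; offset = 19.8·tan 13.44° = 4.733 m.
Layer 3: sin θ = p·1363 = 0.4137 → θ = 24.43°; offset = 20.3·tan 24.43° = 9.223 m.
Total horizontal offset = 15.005 m.

15.0 m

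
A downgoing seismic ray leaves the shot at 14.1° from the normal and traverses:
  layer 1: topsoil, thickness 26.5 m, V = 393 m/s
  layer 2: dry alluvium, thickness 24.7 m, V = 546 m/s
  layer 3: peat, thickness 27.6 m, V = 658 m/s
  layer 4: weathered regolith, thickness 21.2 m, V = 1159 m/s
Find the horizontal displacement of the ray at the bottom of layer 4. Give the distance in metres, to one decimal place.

49.8 m

p = sin θ₁/V₁ = sin 14.1°/393 = 6.1989e-04 s/m is conserved through the stack.
Layer 1: θ = 14.10°; offset = 26.5·tan 14.10° = 6.656 m.
Layer 2: sin θ = p·546 = 0.3385 → θ = 19.78°; offset = 24.7·tan 19.78° = 8.884 m.
Layer 3: sin θ = p·658 = 0.4079 → θ = 24.07°; offset = 27.6·tan 24.07° = 12.330 m.
Layer 4: sin θ = p·1159 = 0.7184 → θ = 45.93°; offset = 21.2·tan 45.93° = 21.897 m.
Σ offsets = 49.767 m.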